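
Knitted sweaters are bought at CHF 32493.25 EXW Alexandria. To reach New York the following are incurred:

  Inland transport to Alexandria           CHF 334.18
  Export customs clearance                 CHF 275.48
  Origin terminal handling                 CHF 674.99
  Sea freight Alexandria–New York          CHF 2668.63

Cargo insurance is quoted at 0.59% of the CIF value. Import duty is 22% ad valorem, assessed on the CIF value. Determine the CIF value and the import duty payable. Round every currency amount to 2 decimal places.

Let C be the CIF value. C = EXW price + pre-shipment costs + freight + 0.59% × C
C − 0.59% × C = 32493.25 + 334.18 + 275.48 + 674.99 + 2668.63
0.9941 × C = 36446.53
C = 36446.53 / 0.9941 = 36662.84
Insurance premium = 0.59% × 36662.84 = 216.31
Import duty = 36662.84 × 22% = 8065.82

CIF value: CHF 36662.84; import duty: CHF 8065.82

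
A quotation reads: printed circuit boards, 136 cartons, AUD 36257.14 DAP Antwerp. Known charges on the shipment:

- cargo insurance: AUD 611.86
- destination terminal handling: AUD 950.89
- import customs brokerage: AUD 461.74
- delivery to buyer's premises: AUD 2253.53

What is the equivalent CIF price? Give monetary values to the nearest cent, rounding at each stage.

CIF price: AUD 33052.72

Not relevant to the conversion: insurance — on the seller under both DAP and CIF; already in the DAP price and stays in the CIF price. brokerage — on the buyer under both terms; not part of either seller's price.
From DAP to CIF, the seller no longer bears: destination terminal, delivery.
CIF price = 36257.14 − 950.89 − 2253.53 = 33052.72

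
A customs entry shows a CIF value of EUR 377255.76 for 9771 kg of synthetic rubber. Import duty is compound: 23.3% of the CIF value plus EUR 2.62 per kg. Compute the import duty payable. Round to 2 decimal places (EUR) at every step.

Import duty: EUR 113500.61

Ad valorem component: 377255.76 × 23.3% = 87900.59
Specific component: 9771 × 2.62 = 25600.02
Import duty = 87900.59 + 25600.02 = 113500.61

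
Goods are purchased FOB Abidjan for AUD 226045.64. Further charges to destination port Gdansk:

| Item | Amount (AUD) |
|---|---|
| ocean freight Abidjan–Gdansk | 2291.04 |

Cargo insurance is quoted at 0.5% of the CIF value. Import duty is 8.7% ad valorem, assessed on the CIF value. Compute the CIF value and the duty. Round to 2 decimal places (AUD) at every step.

Let C be the CIF value. C = FOB price + freight + 0.5% × C
C − 0.5% × C = 226045.64 + 2291.04
0.995 × C = 228336.68
C = 228336.68 / 0.995 = 229484.10
Insurance premium = 0.5% × 229484.10 = 1147.42
Import duty = 229484.10 × 8.7% = 19965.12

CIF value: AUD 229484.10; import duty: AUD 19965.12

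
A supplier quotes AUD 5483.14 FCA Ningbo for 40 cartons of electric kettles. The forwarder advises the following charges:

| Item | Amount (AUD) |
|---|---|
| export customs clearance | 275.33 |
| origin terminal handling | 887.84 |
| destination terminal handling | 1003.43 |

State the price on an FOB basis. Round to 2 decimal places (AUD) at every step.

Not relevant to the conversion: export clearance — on the seller under both FCA and FOB; already in the FCA price and stays in the FOB price. destination terminal — on the buyer under both terms; not part of either seller's price.
From FCA to FOB, the seller additionally bears: origin terminal.
FOB price = 5483.14 + 887.84 = 6370.98

FOB price: AUD 6370.98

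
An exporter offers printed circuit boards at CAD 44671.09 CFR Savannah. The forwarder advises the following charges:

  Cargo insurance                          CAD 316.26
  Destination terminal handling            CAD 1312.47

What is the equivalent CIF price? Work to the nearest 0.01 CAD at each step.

CIF price: CAD 44987.35

Not relevant to the conversion: destination terminal — on the buyer under both terms; not part of either seller's price.
From CFR to CIF, the seller additionally bears: insurance.
CIF price = 44671.09 + 316.26 = 44987.35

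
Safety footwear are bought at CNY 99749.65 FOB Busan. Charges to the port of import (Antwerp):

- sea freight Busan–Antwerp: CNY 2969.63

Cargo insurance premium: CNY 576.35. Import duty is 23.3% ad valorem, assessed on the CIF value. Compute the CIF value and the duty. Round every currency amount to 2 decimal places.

CIF value: CNY 103295.63; import duty: CNY 24067.88

CIF = FOB price + freight + insurance
CIF = 99749.65 + 2969.63 + 576.35 = 103295.63
Import duty = 103295.63 × 23.3% = 24067.88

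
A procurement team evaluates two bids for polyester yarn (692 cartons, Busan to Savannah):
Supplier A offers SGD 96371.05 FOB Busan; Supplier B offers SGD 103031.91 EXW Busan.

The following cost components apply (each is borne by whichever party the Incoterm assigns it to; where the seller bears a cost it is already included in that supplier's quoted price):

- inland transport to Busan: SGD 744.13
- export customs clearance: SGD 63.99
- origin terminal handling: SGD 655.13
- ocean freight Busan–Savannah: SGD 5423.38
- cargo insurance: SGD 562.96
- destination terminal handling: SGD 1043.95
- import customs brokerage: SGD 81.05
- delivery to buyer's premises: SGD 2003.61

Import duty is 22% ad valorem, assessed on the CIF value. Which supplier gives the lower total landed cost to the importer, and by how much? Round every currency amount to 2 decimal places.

Supplier A is cheaper by SGD 9911.41

Supplier A (FOB):
CIF value = FOB price + freight + insurance = 96371.05 + 5423.38 + 562.96 = 102357.39
Import duty = 102357.39 × 22% = 22518.63
Buyer bears (A): 5423.38 + 562.96 + 1043.95 + 81.05 + 2003.61 = 9114.95
Landed cost (A) = invoice 96371.05 + 9114.95 + duty 22518.63 = 128004.63
Supplier B (EXW):
CIF value = EXW price + inland to port + export clearance + origin terminal + freight + insurance = 103031.91 + 744.13 + 63.99 + 655.13 + 5423.38 + 562.96 = 110481.50
Import duty = 110481.50 × 22% = 24305.93
Buyer bears (B): 744.13 + 63.99 + 655.13 + 5423.38 + 562.96 + 1043.95 + 81.05 + 2003.61 = 10578.20
Landed cost (B) = invoice 103031.91 + 10578.20 + duty 24305.93 = 137916.04
Difference = |128004.63 − 137916.04| = 9911.41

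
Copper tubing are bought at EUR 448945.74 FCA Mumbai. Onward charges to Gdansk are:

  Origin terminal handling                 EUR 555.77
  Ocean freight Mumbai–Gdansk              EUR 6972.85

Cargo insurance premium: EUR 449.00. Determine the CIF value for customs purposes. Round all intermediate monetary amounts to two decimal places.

CIF = FCA price + pre-shipment costs + freight + insurance
CIF = 448945.74 + 555.77 + 6972.85 + 449.00 = 456923.36

CIF value: EUR 456923.36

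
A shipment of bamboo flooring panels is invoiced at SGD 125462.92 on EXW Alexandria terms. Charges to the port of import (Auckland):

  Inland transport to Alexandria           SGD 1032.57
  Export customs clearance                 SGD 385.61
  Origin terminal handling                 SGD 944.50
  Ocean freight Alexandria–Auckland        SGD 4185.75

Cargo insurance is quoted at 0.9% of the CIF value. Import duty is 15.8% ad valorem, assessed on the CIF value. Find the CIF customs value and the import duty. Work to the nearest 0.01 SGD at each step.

Let C be the CIF value. C = EXW price + pre-shipment costs + freight + 0.9% × C
C − 0.9% × C = 125462.92 + 1032.57 + 385.61 + 944.50 + 4185.75
0.991 × C = 132011.35
C = 132011.35 / 0.991 = 133210.24
Insurance premium = 0.9% × 133210.24 = 1198.89
Import duty = 133210.24 × 15.8% = 21047.22

CIF value: SGD 133210.24; import duty: SGD 21047.22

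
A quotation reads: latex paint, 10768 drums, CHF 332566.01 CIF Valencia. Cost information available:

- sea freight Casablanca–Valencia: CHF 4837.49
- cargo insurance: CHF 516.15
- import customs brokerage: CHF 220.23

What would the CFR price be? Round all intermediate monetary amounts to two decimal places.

Not relevant to the conversion: freight — on the seller under both CIF and CFR; already in the CIF price and stays in the CFR price. brokerage — on the buyer under both terms; not part of either seller's price.
From CIF to CFR, the seller no longer bears: insurance.
CFR price = 332566.01 − 516.15 = 332049.86

CFR price: CHF 332049.86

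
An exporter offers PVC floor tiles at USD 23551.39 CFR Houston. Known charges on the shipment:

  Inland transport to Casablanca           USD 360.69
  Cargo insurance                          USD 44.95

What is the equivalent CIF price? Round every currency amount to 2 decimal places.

Not relevant to the conversion: inland to port — on the seller under both CFR and CIF; already in the CFR price and stays in the CIF price.
From CFR to CIF, the seller additionally bears: insurance.
CIF price = 23551.39 + 44.95 = 23596.34

CIF price: USD 23596.34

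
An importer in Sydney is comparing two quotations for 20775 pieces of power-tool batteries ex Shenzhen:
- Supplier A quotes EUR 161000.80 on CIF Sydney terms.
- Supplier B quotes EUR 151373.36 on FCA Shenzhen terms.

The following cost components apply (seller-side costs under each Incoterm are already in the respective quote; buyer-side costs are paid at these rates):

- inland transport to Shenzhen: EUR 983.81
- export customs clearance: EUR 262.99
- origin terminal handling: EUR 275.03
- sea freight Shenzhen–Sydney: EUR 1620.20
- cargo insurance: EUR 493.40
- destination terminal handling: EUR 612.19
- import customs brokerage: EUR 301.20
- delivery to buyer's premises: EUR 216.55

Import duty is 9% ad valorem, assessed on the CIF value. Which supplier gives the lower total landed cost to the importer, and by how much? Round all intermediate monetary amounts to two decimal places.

Supplier A (CIF):
The CIF price already equals the CIF value: 161000.80
Import duty = 161000.80 × 9% = 14490.07
Buyer bears (A): 612.19 + 301.20 + 216.55 = 1129.94
Landed cost (A) = invoice 161000.80 + 1129.94 + duty 14490.07 = 176620.81
Supplier B (FCA):
CIF value = FCA price + origin terminal + freight + insurance = 151373.36 + 275.03 + 1620.20 + 493.40 = 153761.99
Import duty = 153761.99 × 9% = 13838.58
Buyer bears (B): 275.03 + 1620.20 + 493.40 + 612.19 + 301.20 + 216.55 = 3518.57
Landed cost (B) = invoice 151373.36 + 3518.57 + duty 13838.58 = 168730.51
Difference = |176620.81 − 168730.51| = 7890.30

Supplier B is cheaper by EUR 7890.30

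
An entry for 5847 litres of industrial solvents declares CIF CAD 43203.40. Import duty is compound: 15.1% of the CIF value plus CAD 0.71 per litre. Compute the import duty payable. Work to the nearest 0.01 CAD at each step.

Import duty: CAD 10675.08

Ad valorem component: 43203.40 × 15.1% = 6523.71
Specific component: 5847 × 0.71 = 4151.37
Import duty = 6523.71 + 4151.37 = 10675.08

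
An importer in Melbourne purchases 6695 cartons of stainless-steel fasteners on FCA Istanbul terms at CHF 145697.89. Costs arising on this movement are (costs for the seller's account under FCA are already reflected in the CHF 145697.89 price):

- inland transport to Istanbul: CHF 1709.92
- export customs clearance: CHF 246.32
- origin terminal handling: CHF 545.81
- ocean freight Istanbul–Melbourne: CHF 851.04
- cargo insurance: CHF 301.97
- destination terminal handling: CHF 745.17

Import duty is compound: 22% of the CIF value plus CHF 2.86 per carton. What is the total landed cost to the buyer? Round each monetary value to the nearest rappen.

FCA: the seller delivers export-cleared goods to the carrier; the buyer bears costs from that point.
Already in the invoice (seller's account under FCA): inland to port, export clearance — exclude.
CIF value = FCA price + origin terminal + freight + insurance = 145697.89 + 545.81 + 851.04 + 301.97 = 147396.71
Ad valorem component: 147396.71 × 22% = 32427.28
Specific component: 6695 × 2.86 = 19147.70
Import duty = 32427.28 + 19147.70 = 51574.98
Buyer bears: origin terminal 545.81 + freight 851.04 + insurance 301.97 + destination terminal 745.17 + duty 51574.98 = 54018.97
Landed cost = invoice 145697.89 + 54018.97 = 199716.86

Total landed cost: CHF 199716.86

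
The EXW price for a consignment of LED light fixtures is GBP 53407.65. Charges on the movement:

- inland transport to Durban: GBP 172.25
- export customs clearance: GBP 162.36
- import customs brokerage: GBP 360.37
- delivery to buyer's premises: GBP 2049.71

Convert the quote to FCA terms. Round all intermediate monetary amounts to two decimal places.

FCA price: GBP 53742.26

Not relevant to the conversion: delivery, brokerage — on the buyer under both terms; not part of either seller's price.
From EXW to FCA, the seller additionally bears: inland to port, export clearance.
FCA price = 53407.65 + 172.25 + 162.36 = 53742.26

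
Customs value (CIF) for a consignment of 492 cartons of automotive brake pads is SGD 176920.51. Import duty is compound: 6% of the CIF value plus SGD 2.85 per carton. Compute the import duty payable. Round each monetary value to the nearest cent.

Import duty: SGD 12017.43

Ad valorem component: 176920.51 × 6% = 10615.23
Specific component: 492 × 2.85 = 1402.20
Import duty = 10615.23 + 1402.20 = 12017.43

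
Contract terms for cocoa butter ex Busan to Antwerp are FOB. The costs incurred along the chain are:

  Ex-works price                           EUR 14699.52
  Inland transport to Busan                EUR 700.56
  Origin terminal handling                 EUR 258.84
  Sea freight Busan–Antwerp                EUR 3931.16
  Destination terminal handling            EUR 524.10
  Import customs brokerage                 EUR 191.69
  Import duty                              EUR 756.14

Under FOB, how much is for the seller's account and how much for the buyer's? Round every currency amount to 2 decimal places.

FOB: the seller bears costs until goods are on board at the origin port; the buyer bears freight, insurance and all costs thereafter.
Seller's account: goods 14699.52 + inland to port 700.56 + origin terminal 258.84 = 15658.92
Buyer's account: freight 3931.16 + destination terminal 524.10 + brokerage 191.69 + duty 756.14 = 5403.09

Seller: EUR 15658.92; buyer: EUR 5403.09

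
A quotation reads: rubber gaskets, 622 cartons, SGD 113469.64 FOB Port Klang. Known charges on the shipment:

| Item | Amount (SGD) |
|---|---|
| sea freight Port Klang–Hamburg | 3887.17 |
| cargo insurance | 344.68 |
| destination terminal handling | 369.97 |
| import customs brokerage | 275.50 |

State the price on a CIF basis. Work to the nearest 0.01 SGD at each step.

Not relevant to the conversion: destination terminal, brokerage — on the buyer under both terms; not part of either seller's price.
From FOB to CIF, the seller additionally bears: freight, insurance.
CIF price = 113469.64 + 3887.17 + 344.68 = 117701.49

CIF price: SGD 117701.49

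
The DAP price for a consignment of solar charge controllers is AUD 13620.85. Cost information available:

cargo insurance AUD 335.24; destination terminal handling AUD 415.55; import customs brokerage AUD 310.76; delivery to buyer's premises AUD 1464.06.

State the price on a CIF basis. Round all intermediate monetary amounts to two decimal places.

CIF price: AUD 11741.24

Not relevant to the conversion: insurance — on the seller under both DAP and CIF; already in the DAP price and stays in the CIF price. brokerage — on the buyer under both terms; not part of either seller's price.
From DAP to CIF, the seller no longer bears: destination terminal, delivery.
CIF price = 13620.85 − 415.55 − 1464.06 = 11741.24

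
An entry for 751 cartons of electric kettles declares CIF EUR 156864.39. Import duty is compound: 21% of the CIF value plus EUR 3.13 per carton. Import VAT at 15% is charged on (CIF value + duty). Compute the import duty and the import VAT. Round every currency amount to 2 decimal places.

Import duty: EUR 35292.15; import VAT: EUR 28823.48

Ad valorem component: 156864.39 × 21% = 32941.52
Specific component: 751 × 3.13 = 2350.63
Import duty = 32941.52 + 2350.63 = 35292.15
VAT base = CIF + duty = 156864.39 + 35292.15 = 192156.54
Import VAT = 192156.54 × 15% = 28823.48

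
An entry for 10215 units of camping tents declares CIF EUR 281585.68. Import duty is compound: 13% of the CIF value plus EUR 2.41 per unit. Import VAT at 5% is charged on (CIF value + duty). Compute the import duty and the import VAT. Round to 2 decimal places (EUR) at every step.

Import duty: EUR 61224.29; import VAT: EUR 17140.50

Ad valorem component: 281585.68 × 13% = 36606.14
Specific component: 10215 × 2.41 = 24618.15
Import duty = 36606.14 + 24618.15 = 61224.29
VAT base = CIF + duty = 281585.68 + 61224.29 = 342809.97
Import VAT = 342809.97 × 5% = 17140.50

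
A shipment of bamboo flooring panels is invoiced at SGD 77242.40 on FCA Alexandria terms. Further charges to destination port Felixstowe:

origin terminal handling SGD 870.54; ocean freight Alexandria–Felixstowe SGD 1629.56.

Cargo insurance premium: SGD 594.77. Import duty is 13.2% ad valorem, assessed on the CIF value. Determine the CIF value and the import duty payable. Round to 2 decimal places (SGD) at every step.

CIF value: SGD 80337.27; import duty: SGD 10604.52

CIF = FCA price + pre-shipment costs + freight + insurance
CIF = 77242.40 + 870.54 + 1629.56 + 594.77 = 80337.27
Import duty = 80337.27 × 13.2% = 10604.52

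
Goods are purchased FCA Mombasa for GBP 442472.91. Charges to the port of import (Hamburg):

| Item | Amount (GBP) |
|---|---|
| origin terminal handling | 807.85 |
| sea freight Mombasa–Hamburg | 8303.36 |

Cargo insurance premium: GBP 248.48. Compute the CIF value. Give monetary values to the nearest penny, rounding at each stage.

CIF value: GBP 451832.60

CIF = FCA price + pre-shipment costs + freight + insurance
CIF = 442472.91 + 807.85 + 8303.36 + 248.48 = 451832.60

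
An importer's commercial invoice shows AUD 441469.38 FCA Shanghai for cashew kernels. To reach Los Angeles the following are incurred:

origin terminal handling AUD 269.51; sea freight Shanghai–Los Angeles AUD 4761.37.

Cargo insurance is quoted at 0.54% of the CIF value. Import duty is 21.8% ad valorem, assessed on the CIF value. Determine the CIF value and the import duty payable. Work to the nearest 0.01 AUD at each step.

Let C be the CIF value. C = FCA price + pre-shipment costs + freight + 0.54% × C
C − 0.54% × C = 441469.38 + 269.51 + 4761.37
0.9946 × C = 446500.26
C = 446500.26 / 0.9946 = 448924.45
Insurance premium = 0.54% × 448924.45 = 2424.19
Import duty = 448924.45 × 21.8% = 97865.53

CIF value: AUD 448924.45; import duty: AUD 97865.53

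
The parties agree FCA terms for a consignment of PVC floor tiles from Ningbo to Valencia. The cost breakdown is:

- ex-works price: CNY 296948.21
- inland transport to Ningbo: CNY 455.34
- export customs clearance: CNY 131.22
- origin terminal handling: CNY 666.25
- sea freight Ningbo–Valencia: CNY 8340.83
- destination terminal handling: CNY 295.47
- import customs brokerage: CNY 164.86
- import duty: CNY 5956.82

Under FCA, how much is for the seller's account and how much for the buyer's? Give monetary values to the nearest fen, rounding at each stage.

Seller: CNY 297534.77; buyer: CNY 15424.23

FCA: the seller delivers export-cleared goods to the carrier; the buyer bears costs from that point.
Seller's account: goods 296948.21 + inland to port 455.34 + export clearance 131.22 = 297534.77
Buyer's account: origin terminal 666.25 + freight 8340.83 + destination terminal 295.47 + brokerage 164.86 + duty 5956.82 = 15424.23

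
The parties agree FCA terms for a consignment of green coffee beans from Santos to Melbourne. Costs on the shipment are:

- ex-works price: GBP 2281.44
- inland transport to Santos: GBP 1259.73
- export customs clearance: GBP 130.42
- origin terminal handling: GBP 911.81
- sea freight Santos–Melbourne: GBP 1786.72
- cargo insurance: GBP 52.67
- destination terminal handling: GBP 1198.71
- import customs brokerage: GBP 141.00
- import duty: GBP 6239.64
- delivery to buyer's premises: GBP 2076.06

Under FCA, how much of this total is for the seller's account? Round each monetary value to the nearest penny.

Seller's account: GBP 3671.59

FCA: the seller delivers export-cleared goods to the carrier; the buyer bears costs from that point.
Seller's account: goods 2281.44 + inland to port 1259.73 + export clearance 130.42 = 3671.59
Buyer's account: origin terminal 911.81 + freight 1786.72 + insurance 52.67 + destination terminal 1198.71 + brokerage 141.00 + duty 6239.64 + delivery 2076.06 = 12406.61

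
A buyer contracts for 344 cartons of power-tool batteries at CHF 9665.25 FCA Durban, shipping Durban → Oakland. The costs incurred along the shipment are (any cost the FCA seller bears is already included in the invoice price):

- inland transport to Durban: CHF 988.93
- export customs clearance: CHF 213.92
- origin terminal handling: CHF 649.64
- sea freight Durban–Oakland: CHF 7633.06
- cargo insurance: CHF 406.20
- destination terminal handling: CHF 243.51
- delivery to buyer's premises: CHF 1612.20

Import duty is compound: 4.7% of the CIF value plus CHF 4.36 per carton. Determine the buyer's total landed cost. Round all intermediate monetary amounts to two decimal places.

FCA: the seller delivers export-cleared goods to the carrier; the buyer bears costs from that point.
Already in the invoice (seller's account under FCA): inland to port, export clearance — exclude.
CIF value = FCA price + origin terminal + freight + insurance = 9665.25 + 649.64 + 7633.06 + 406.20 = 18354.15
Ad valorem component: 18354.15 × 4.7% = 862.65
Specific component: 344 × 4.36 = 1499.84
Import duty = 862.65 + 1499.84 = 2362.49
Buyer bears: origin terminal 649.64 + freight 7633.06 + insurance 406.20 + destination terminal 243.51 + delivery 1612.20 + duty 2362.49 = 12907.10
Landed cost = invoice 9665.25 + 12907.10 = 22572.35

Total landed cost: CHF 22572.35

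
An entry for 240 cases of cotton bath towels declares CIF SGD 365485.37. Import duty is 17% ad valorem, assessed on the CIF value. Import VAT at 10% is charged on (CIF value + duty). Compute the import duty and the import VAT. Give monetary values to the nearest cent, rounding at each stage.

Import duty = 365485.37 × 17% = 62132.51
VAT base = CIF + duty = 365485.37 + 62132.51 = 427617.88
Import VAT = 427617.88 × 10% = 42761.79

Import duty: SGD 62132.51; import VAT: SGD 42761.79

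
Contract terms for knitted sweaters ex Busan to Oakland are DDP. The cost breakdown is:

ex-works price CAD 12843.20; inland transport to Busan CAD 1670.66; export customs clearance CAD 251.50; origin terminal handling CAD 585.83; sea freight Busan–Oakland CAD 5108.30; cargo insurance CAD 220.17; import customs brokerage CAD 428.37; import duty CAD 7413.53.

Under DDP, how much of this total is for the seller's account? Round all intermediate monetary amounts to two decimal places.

DDP: the seller bears all costs including import duty.
Seller's account: goods 12843.20 + inland to port 1670.66 + export clearance 251.50 + origin terminal 585.83 + freight 5108.30 + insurance 220.17 + brokerage 428.37 + duty 7413.53 = 28521.56
Buyer's account: 0.00

Seller's account: CAD 28521.56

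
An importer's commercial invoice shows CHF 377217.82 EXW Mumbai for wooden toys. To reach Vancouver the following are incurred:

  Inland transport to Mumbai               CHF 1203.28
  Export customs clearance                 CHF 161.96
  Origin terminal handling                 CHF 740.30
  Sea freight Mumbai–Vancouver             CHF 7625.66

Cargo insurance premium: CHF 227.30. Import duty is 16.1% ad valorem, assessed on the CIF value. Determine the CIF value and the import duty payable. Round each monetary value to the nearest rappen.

CIF = EXW price + pre-shipment costs + freight + insurance
CIF = 377217.82 + 1203.28 + 161.96 + 740.30 + 7625.66 + 227.30 = 387176.32
Import duty = 387176.32 × 16.1% = 62335.39

CIF value: CHF 387176.32; import duty: CHF 62335.39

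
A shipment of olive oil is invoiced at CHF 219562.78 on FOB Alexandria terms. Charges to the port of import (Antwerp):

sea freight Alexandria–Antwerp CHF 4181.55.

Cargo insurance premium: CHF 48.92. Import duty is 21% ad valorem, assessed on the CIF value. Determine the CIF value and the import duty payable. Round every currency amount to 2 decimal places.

CIF value: CHF 223793.25; import duty: CHF 46996.58

CIF = FOB price + freight + insurance
CIF = 219562.78 + 4181.55 + 48.92 = 223793.25
Import duty = 223793.25 × 21% = 46996.58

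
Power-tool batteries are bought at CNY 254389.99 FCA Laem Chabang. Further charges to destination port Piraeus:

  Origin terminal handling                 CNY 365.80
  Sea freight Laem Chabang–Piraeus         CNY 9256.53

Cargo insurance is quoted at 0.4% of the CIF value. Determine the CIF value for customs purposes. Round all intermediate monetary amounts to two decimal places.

CIF value: CNY 265072.61

Let C be the CIF value. C = FCA price + pre-shipment costs + freight + 0.4% × C
C − 0.4% × C = 254389.99 + 365.80 + 9256.53
0.996 × C = 264012.32
C = 264012.32 / 0.996 = 265072.61
Insurance premium = 0.4% × 265072.61 = 1060.29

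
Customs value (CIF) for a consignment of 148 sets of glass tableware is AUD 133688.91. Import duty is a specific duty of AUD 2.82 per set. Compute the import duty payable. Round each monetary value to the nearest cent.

Import duty: AUD 417.36

Import duty = 148 × 2.82 = 417.36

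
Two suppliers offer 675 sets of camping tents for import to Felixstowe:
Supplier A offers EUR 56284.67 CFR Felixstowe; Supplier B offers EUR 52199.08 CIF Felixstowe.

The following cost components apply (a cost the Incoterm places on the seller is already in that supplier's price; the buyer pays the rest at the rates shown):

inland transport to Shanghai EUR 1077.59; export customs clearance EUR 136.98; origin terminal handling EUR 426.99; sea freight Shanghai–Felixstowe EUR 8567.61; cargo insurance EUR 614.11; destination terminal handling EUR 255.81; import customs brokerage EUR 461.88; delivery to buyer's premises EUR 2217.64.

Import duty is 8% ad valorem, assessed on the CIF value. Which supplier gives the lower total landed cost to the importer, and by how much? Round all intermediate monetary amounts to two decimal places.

Supplier B is cheaper by EUR 5075.67

Supplier A (CFR):
CIF value = CFR price + insurance = 56284.67 + 614.11 = 56898.78
Import duty = 56898.78 × 8% = 4551.90
Buyer bears (A): 614.11 + 255.81 + 461.88 + 2217.64 = 3549.44
Landed cost (A) = invoice 56284.67 + 3549.44 + duty 4551.90 = 64386.01
Supplier B (CIF):
The CIF price already equals the CIF value: 52199.08
Import duty = 52199.08 × 8% = 4175.93
Buyer bears (B): 255.81 + 461.88 + 2217.64 = 2935.33
Landed cost (B) = invoice 52199.08 + 2935.33 + duty 4175.93 = 59310.34
Difference = |64386.01 − 59310.34| = 5075.67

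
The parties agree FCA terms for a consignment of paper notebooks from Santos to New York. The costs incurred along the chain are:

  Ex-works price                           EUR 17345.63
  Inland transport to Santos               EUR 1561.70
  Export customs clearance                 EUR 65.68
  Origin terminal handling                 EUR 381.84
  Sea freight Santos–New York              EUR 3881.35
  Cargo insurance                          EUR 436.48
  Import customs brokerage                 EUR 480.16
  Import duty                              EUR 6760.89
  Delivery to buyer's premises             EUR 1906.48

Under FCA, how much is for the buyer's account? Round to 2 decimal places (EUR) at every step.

FCA: the seller delivers export-cleared goods to the carrier; the buyer bears costs from that point.
Seller's account: goods 17345.63 + inland to port 1561.70 + export clearance 65.68 = 18973.01
Buyer's account: origin terminal 381.84 + freight 3881.35 + insurance 436.48 + brokerage 480.16 + duty 6760.89 + delivery 1906.48 = 13847.20

Buyer's account: EUR 13847.20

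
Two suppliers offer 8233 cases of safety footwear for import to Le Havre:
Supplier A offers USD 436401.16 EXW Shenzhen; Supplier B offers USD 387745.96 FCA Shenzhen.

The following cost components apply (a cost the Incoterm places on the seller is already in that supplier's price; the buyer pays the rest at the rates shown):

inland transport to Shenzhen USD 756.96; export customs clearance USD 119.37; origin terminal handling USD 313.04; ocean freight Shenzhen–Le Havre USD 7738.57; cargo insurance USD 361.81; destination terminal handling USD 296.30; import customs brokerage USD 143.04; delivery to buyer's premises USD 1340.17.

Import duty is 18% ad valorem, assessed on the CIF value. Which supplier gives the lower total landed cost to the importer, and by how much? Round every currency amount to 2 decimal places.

Supplier B is cheaper by USD 58447.20

Supplier A (EXW):
CIF value = EXW price + inland to port + export clearance + origin terminal + freight + insurance = 436401.16 + 756.96 + 119.37 + 313.04 + 7738.57 + 361.81 = 445690.91
Import duty = 445690.91 × 18% = 80224.36
Buyer bears (A): 756.96 + 119.37 + 313.04 + 7738.57 + 361.81 + 296.30 + 143.04 + 1340.17 = 11069.26
Landed cost (A) = invoice 436401.16 + 11069.26 + duty 80224.36 = 527694.78
Supplier B (FCA):
CIF value = FCA price + origin terminal + freight + insurance = 387745.96 + 313.04 + 7738.57 + 361.81 = 396159.38
Import duty = 396159.38 × 18% = 71308.69
Buyer bears (B): 313.04 + 7738.57 + 361.81 + 296.30 + 143.04 + 1340.17 = 10192.93
Landed cost (B) = invoice 387745.96 + 10192.93 + duty 71308.69 = 469247.58
Difference = |527694.78 − 469247.58| = 58447.20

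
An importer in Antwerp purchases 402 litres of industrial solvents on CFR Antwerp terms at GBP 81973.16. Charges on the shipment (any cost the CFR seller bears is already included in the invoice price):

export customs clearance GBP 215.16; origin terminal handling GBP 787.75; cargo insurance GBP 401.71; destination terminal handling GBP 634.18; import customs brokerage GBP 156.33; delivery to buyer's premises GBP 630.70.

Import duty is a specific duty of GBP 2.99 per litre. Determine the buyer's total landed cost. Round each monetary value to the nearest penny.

CFR: the seller pays costs through ocean freight to the destination port, but not insurance.
Already in the invoice (seller's account under CFR): export clearance, origin terminal — exclude.
CIF value = CFR price + insurance = 81973.16 + 401.71 = 82374.87
Import duty = 402 × 2.99 = 1201.98
Buyer bears: insurance 401.71 + destination terminal 634.18 + brokerage 156.33 + delivery 630.70 + duty 1201.98 = 3024.90
Landed cost = invoice 81973.16 + 3024.90 = 84998.06

Total landed cost: GBP 84998.06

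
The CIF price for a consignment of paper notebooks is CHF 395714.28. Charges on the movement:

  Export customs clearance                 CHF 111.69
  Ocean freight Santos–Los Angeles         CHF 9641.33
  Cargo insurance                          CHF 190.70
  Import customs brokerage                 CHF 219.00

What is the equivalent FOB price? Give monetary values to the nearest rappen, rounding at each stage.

FOB price: CHF 385882.25

Not relevant to the conversion: export clearance — on the seller under both CIF and FOB; already in the CIF price and stays in the FOB price. brokerage — on the buyer under both terms; not part of either seller's price.
From CIF to FOB, the seller no longer bears: freight, insurance.
FOB price = 395714.28 − 9641.33 − 190.70 = 385882.25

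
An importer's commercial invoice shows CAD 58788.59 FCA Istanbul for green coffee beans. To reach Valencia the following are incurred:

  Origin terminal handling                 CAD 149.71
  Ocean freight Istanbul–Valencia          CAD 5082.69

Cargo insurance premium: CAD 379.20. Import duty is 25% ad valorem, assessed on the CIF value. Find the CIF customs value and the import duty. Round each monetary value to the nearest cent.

CIF value: CAD 64400.19; import duty: CAD 16100.05

CIF = FCA price + pre-shipment costs + freight + insurance
CIF = 58788.59 + 149.71 + 5082.69 + 379.20 = 64400.19
Import duty = 64400.19 × 25% = 16100.05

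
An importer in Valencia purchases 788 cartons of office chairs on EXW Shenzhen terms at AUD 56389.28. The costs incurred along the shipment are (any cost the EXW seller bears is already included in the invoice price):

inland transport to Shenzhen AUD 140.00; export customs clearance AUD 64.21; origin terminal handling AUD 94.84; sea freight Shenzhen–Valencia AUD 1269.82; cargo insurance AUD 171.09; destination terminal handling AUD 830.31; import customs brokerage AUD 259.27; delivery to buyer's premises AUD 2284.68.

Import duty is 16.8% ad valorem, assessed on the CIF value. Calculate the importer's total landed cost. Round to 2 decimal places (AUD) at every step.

Total landed cost: AUD 71269.21

EXW: the seller makes goods available at their premises; the buyer bears all onward costs.
CIF value = EXW price + inland to port + export clearance + origin terminal + freight + insurance = 56389.28 + 140.00 + 64.21 + 94.84 + 1269.82 + 171.09 = 58129.24
Import duty = 58129.24 × 16.8% = 9765.71
Buyer bears: inland to port 140.00 + export clearance 64.21 + origin terminal 94.84 + freight 1269.82 + insurance 171.09 + destination terminal 830.31 + brokerage 259.27 + delivery 2284.68 + duty 9765.71 = 14879.93
Landed cost = invoice 56389.28 + 14879.93 = 71269.21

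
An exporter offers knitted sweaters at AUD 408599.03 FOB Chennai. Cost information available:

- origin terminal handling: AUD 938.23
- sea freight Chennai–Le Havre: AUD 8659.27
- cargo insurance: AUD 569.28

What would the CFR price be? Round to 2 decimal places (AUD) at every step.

CFR price: AUD 417258.30

Not relevant to the conversion: origin terminal — on the seller under both FOB and CFR; already in the FOB price and stays in the CFR price. insurance — on the buyer under both terms; not part of either seller's price.
From FOB to CFR, the seller additionally bears: freight.
CFR price = 408599.03 + 8659.27 = 417258.30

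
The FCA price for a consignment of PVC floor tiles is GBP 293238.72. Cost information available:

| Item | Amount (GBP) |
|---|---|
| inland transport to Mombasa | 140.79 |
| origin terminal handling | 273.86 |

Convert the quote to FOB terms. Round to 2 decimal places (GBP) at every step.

FOB price: GBP 293512.58

Not relevant to the conversion: inland to port — on the seller under both FCA and FOB; already in the FCA price and stays in the FOB price.
From FCA to FOB, the seller additionally bears: origin terminal.
FOB price = 293238.72 + 273.86 = 293512.58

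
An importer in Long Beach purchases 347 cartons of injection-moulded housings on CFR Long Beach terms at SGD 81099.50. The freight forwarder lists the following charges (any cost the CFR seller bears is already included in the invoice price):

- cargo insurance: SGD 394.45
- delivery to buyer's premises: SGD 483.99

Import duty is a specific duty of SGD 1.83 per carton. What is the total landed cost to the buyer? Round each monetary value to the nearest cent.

Total landed cost: SGD 82612.95

CFR: the seller pays costs through ocean freight to the destination port, but not insurance.
CIF value = CFR price + insurance = 81099.50 + 394.45 = 81493.95
Import duty = 347 × 1.83 = 635.01
Buyer bears: insurance 394.45 + delivery 483.99 + duty 635.01 = 1513.45
Landed cost = invoice 81099.50 + 1513.45 = 82612.95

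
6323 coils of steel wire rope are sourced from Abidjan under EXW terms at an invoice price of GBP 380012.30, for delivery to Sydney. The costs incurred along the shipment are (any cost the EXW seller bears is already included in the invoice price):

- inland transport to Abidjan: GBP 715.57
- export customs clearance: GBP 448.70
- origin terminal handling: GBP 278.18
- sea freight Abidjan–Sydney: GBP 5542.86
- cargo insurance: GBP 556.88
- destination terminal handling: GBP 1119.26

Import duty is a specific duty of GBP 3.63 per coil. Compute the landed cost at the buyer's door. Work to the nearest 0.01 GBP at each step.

Total landed cost: GBP 411626.24

EXW: the seller makes goods available at their premises; the buyer bears all onward costs.
CIF value = EXW price + inland to port + export clearance + origin terminal + freight + insurance = 380012.30 + 715.57 + 448.70 + 278.18 + 5542.86 + 556.88 = 387554.49
Import duty = 6323 × 3.63 = 22952.49
Buyer bears: inland to port 715.57 + export clearance 448.70 + origin terminal 278.18 + freight 5542.86 + insurance 556.88 + destination terminal 1119.26 + duty 22952.49 = 31613.94
Landed cost = invoice 380012.30 + 31613.94 = 411626.24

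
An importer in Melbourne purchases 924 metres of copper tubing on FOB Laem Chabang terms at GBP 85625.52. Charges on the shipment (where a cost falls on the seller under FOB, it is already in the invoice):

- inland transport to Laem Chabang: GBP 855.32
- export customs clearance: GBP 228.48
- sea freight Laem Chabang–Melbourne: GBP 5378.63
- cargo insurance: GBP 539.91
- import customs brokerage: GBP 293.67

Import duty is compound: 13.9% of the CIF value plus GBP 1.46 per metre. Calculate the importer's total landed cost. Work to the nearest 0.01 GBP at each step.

FOB: the seller bears costs until goods are on board at the origin port; the buyer bears freight, insurance and all costs thereafter.
Already in the invoice (seller's account under FOB): inland to port, export clearance — exclude.
CIF value = FOB price + freight + insurance = 85625.52 + 5378.63 + 539.91 = 91544.06
Ad valorem component: 91544.06 × 13.9% = 12724.62
Specific component: 924 × 1.46 = 1349.04
Import duty = 12724.62 + 1349.04 = 14073.66
Buyer bears: freight 5378.63 + insurance 539.91 + brokerage 293.67 + duty 14073.66 = 20285.87
Landed cost = invoice 85625.52 + 20285.87 = 105911.39

Total landed cost: GBP 105911.39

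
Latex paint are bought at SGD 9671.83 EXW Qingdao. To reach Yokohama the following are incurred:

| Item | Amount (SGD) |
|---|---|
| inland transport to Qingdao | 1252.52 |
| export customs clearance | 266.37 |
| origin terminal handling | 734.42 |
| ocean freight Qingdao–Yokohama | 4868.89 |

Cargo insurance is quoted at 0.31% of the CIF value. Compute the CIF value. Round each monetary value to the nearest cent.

Let C be the CIF value. C = EXW price + pre-shipment costs + freight + 0.31% × C
C − 0.31% × C = 9671.83 + 1252.52 + 266.37 + 734.42 + 4868.89
0.9969 × C = 16794.03
C = 16794.03 / 0.9969 = 16846.25
Insurance premium = 0.31% × 16846.25 = 52.22

CIF value: SGD 16846.25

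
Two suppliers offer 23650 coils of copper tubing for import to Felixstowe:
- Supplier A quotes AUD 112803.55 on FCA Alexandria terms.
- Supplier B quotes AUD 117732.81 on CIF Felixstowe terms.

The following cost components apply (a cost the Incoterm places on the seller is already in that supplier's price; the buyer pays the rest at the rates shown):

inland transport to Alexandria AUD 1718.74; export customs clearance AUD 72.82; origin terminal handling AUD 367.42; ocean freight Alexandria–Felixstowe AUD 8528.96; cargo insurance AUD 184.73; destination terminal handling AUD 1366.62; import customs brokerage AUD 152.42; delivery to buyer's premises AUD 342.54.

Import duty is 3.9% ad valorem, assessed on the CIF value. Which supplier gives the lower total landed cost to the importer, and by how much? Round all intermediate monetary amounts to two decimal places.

Supplier B is cheaper by AUD 4313.77

Supplier A (FCA):
CIF value = FCA price + origin terminal + freight + insurance = 112803.55 + 367.42 + 8528.96 + 184.73 = 121884.66
Import duty = 121884.66 × 3.9% = 4753.50
Buyer bears (A): 367.42 + 8528.96 + 184.73 + 1366.62 + 152.42 + 342.54 = 10942.69
Landed cost (A) = invoice 112803.55 + 10942.69 + duty 4753.50 = 128499.74
Supplier B (CIF):
The CIF price already equals the CIF value: 117732.81
Import duty = 117732.81 × 3.9% = 4591.58
Buyer bears (B): 1366.62 + 152.42 + 342.54 = 1861.58
Landed cost (B) = invoice 117732.81 + 1861.58 + duty 4591.58 = 124185.97
Difference = |128499.74 − 124185.97| = 4313.77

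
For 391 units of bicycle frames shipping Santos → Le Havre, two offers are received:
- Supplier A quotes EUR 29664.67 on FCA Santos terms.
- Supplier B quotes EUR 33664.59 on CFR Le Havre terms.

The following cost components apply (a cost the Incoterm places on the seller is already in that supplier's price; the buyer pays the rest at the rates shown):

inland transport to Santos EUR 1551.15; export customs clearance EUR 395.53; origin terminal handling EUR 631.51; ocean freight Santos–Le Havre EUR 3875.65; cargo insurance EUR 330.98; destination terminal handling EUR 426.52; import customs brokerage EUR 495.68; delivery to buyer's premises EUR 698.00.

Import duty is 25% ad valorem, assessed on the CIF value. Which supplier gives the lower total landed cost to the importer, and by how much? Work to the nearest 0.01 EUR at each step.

Supplier A (FCA):
CIF value = FCA price + origin terminal + freight + insurance = 29664.67 + 631.51 + 3875.65 + 330.98 = 34502.81
Import duty = 34502.81 × 25% = 8625.70
Buyer bears (A): 631.51 + 3875.65 + 330.98 + 426.52 + 495.68 + 698.00 = 6458.34
Landed cost (A) = invoice 29664.67 + 6458.34 + duty 8625.70 = 44748.71
Supplier B (CFR):
CIF value = CFR price + insurance = 33664.59 + 330.98 = 33995.57
Import duty = 33995.57 × 25% = 8498.89
Buyer bears (B): 330.98 + 426.52 + 495.68 + 698.00 = 1951.18
Landed cost (B) = invoice 33664.59 + 1951.18 + duty 8498.89 = 44114.66
Difference = |44748.71 − 44114.66| = 634.05

Supplier B is cheaper by EUR 634.05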